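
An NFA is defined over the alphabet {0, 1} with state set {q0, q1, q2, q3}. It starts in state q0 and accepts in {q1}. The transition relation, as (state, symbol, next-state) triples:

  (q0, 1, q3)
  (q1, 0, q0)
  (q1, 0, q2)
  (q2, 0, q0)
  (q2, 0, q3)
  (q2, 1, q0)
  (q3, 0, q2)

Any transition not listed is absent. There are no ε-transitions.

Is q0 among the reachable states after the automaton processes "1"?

No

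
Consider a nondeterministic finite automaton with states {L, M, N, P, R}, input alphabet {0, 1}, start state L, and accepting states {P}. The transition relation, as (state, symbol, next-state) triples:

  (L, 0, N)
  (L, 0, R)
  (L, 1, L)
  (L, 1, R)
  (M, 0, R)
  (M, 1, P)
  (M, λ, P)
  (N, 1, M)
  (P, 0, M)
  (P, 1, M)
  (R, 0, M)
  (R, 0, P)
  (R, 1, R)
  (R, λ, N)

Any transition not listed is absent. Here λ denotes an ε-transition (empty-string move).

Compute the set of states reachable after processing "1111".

{L, M, N, P, R}

Start in {L}.
Read '1': {L} → {L, N, R}.
Read '1': {L, N, R} → {L, M, N, P, R}.
Read '1': {L, M, N, P, R} → {L, M, N, P, R}.
Read '1': {L, M, N, P, R} → {L, M, N, P, R}.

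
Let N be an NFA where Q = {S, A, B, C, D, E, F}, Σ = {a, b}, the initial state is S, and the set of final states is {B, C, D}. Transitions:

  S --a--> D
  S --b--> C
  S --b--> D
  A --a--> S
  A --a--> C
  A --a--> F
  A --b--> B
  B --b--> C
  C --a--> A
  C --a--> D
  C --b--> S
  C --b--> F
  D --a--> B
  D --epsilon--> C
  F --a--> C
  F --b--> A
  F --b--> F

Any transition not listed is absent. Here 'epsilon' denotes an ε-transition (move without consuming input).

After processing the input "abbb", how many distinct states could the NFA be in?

Start in {S}.
Read 'a': S→{D}; union {D}; ε-closure = {C, D}.
Read 'b': C→{S, F}, D→∅; now {S, F}.
Read 'b': S→{C, D}, F→{A, F}; now {A, C, D, F}.
Read 'b': A→{B}, C→{S, F}, D→∅, F→{A, F}; now {S, A, B, F}.
That set has 4 states.

4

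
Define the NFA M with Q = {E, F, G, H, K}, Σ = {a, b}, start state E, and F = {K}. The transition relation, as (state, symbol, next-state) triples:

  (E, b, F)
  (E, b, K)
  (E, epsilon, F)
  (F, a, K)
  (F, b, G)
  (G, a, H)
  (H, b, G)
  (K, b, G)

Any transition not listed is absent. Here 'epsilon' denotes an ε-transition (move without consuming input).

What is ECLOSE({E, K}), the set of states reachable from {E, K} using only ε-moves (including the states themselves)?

Begin with {E, K}.
ε-move E → F; add F.

{E, F, K}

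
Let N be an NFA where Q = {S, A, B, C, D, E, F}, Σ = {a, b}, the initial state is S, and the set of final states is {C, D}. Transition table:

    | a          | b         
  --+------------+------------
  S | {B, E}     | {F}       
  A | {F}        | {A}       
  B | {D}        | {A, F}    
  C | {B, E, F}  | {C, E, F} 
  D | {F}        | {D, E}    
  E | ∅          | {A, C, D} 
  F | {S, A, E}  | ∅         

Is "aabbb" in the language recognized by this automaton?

Yes

Start in {S}.
Read 'a': {S} → {B, E}.
Read 'a': {B, E} → {D}.
Read 'b': {D} → {D, E}.
Read 'b': {D, E} → {A, C, D, E}.
Read 'b': {A, C, D, E} → {A, C, D, E, F}.
The final set {A, C, D, E, F} contains the accepting states C, D.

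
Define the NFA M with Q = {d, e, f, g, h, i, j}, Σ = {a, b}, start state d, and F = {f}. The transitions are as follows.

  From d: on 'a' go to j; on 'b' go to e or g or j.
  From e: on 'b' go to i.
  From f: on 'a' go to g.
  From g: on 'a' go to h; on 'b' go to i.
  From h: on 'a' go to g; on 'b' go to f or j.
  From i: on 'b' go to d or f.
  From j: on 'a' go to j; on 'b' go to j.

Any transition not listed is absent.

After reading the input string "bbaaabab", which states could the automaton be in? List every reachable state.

{j}

Start in {d}.
Read 'b': d→{e, g, j}; now {e, g, j}.
Read 'b': e→{i}, g→{i}, j→{j}; now {i, j}.
Read 'a': i→∅, j→{j}; now {j}.
Read 'a': j→{j}; now {j}.
Read 'a': j→{j}; now {j}.
Read 'b': j→{j}; now {j}.
Read 'a': j→{j}; now {j}.
Read 'b': j→{j}; now {j}.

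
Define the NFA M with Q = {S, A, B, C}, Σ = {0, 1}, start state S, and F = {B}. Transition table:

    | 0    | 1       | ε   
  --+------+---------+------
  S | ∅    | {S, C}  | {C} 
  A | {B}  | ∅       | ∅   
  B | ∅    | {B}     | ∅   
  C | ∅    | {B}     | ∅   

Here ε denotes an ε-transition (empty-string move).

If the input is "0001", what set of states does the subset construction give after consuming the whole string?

Start: ε-closure({S}) = {S, C}.
Read '0': {S, C} → ∅.
The set is empty and remains empty for the remaining 3 symbols.

∅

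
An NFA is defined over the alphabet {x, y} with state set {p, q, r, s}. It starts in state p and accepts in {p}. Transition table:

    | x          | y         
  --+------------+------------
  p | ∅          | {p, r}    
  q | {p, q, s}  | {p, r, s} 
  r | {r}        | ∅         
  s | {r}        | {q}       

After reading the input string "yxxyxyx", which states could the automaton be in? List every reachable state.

Start in {p}.
Read 'y': {p} → {p, r}.
Read 'x': {p, r} → {r}.
Read 'x': {r} → {r}.
Read 'y': {r} → ∅.
The set is empty and remains empty for the remaining 3 symbols.

∅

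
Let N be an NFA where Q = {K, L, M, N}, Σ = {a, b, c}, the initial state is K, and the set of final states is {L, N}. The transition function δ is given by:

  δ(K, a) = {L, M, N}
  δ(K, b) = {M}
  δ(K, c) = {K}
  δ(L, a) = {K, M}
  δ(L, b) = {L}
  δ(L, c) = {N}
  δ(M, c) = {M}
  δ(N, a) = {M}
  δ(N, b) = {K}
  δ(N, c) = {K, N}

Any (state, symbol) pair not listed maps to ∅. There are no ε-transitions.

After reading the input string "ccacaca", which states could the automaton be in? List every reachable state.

Start in {K}.
Read 'c': K→{K}; now {K}.
Read 'c': K→{K}; now {K}.
Read 'a': K→{L, M, N}; now {L, M, N}.
Read 'c': L→{N}, M→{M}, N→{K, N}; now {K, M, N}.
Read 'a': K→{L, M, N}, M→∅, N→{M}; now {L, M, N}.
Read 'c': L→{N}, M→{M}, N→{K, N}; now {K, M, N}.
Read 'a': K→{L, M, N}, M→∅, N→{M}; now {L, M, N}.

{L, M, N}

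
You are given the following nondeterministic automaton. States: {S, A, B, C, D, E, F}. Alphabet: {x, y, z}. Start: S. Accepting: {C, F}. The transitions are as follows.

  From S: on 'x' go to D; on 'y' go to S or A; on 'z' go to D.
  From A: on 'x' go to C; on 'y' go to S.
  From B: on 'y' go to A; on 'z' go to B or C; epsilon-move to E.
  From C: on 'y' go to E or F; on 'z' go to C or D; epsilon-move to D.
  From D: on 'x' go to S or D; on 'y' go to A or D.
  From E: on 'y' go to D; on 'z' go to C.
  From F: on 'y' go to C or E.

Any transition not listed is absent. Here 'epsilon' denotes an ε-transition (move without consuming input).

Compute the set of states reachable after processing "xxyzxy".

{S, A, D}

Start in {S}.
Read 'x': S→{D}; now {D}.
Read 'x': D→{S, D}; now {S, D}.
Read 'y': S→{S, A}, D→{A, D}; now {S, A, D}.
Read 'z': S→{D}, A→∅, D→∅; now {D}.
Read 'x': D→{S, D}; now {S, D}.
Read 'y': S→{S, A}, D→{A, D}; now {S, A, D}.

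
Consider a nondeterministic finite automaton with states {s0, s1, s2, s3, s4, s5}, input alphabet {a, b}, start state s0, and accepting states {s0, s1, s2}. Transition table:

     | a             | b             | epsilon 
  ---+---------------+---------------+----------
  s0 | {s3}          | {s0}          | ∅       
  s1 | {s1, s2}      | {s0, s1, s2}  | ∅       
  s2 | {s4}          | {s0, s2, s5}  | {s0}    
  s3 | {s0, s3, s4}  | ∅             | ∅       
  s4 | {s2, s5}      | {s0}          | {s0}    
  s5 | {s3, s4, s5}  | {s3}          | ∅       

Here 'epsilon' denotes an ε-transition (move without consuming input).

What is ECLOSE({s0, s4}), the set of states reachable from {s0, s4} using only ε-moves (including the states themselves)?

{s0, s4}

Begin with {s0, s4}.
No ε-moves leave this set, so the closure equals the set itself.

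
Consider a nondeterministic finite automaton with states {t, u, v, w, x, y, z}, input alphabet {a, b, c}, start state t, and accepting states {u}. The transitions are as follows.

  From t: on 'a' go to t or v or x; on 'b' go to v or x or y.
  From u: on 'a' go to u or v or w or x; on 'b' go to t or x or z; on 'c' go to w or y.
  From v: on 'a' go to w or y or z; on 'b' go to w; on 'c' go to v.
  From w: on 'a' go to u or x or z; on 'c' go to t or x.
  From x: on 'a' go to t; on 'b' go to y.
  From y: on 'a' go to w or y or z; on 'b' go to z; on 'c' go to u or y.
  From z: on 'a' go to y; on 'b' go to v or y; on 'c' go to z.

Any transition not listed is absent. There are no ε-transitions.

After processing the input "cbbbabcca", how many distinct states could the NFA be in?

0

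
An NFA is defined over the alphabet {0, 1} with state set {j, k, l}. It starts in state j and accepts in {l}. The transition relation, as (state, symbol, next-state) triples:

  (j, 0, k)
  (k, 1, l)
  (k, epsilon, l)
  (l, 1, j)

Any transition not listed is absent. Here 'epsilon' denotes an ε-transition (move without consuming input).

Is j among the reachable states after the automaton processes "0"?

No

Start in {j}.
Read '0': {j} → {k, l}.
State j is not in {k, l}.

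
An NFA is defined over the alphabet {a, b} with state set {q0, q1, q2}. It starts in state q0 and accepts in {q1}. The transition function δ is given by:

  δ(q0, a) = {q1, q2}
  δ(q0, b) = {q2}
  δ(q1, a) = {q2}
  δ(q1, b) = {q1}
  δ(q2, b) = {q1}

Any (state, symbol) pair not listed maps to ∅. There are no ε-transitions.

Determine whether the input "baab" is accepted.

No

Start in {q0}.
Read 'b': {q0} → {q2}.
Read 'a': {q2} → ∅.
The set is empty and remains empty for the remaining 2 symbols.
The final set ∅ contains no accepting state.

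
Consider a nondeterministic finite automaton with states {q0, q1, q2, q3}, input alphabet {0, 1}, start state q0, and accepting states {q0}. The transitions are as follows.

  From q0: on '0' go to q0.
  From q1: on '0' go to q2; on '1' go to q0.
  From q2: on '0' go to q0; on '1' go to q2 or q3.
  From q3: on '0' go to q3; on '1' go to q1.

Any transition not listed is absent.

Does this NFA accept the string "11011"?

Start in {q0}.
Read '1': q0→∅; now ∅.
The set is empty and remains empty for the remaining 4 symbols.
The final set ∅ contains no accepting state.

No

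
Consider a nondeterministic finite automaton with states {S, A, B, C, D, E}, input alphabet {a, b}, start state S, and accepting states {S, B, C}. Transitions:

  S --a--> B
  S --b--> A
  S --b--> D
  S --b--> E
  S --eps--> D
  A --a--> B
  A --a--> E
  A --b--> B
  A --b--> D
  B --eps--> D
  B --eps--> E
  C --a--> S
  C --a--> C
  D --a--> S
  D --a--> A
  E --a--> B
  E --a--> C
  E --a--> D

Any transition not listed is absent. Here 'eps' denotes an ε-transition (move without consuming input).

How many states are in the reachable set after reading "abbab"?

4

Start: ε-closure({S}) = {S, D}.
Read 'a': {S, D} → {S, A, B, D, E}.
Read 'b': {S, A, B, D, E} → {A, B, D, E}.
Read 'b': {A, B, D, E} → {B, D, E}.
Read 'a': {B, D, E} → {S, A, B, C, D, E}.
Read 'b': {S, A, B, C, D, E} → {A, B, D, E}.
That set has 4 states.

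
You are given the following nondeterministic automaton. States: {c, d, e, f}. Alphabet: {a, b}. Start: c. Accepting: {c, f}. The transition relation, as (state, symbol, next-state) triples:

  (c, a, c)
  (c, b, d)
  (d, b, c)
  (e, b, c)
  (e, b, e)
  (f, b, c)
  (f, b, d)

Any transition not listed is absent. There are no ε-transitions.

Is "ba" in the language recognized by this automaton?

No

Start in {c}.
Read 'b': c→{d}; now {d}.
Read 'a': d→∅; now ∅.
The final set ∅ contains no accepting state.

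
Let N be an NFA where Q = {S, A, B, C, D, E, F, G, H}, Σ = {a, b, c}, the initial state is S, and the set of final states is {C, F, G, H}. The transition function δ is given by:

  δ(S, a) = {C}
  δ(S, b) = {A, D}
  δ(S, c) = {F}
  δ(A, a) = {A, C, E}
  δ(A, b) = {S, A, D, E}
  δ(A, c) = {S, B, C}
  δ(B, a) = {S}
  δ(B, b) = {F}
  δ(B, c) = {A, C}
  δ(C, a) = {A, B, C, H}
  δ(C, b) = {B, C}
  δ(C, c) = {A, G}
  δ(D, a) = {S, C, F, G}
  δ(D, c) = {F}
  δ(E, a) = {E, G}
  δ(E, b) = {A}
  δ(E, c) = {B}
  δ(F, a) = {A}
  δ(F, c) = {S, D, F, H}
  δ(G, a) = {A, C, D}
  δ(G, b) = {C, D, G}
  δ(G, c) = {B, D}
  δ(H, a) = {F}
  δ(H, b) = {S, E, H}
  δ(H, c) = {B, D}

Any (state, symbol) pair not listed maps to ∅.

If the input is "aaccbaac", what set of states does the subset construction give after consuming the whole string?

{S, A, B, C, D, F, G, H}

Start in {S}.
Read 'a': {S} → {C}.
Read 'a': {C} → {A, B, C, H}.
Read 'c': {A, B, C, H} → {S, A, B, C, D, G}.
Read 'c': {S, A, B, C, D, G} → {S, A, B, C, D, F, G}.
Read 'b': {S, A, B, C, D, F, G} → {S, A, B, C, D, E, F, G}.
Read 'a': {S, A, B, C, D, E, F, G} → {S, A, B, C, D, E, F, G, H}.
Read 'a': {S, A, B, C, D, E, F, G, H} → {S, A, B, C, D, E, F, G, H}.
Read 'c': {S, A, B, C, D, E, F, G, H} → {S, A, B, C, D, F, G, H}.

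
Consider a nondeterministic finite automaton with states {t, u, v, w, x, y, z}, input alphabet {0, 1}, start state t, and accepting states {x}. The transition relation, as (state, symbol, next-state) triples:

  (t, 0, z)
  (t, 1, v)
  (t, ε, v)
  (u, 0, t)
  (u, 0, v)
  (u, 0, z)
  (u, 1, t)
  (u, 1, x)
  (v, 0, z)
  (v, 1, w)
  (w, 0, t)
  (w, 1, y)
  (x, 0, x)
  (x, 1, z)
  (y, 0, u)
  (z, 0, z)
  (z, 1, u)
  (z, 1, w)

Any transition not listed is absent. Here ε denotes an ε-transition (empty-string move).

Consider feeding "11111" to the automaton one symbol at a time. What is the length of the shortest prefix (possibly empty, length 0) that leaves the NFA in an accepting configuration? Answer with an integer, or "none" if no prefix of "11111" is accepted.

Start: ε-closure({t}) = {t, v}.
Read '1': t→{v}, v→{w}; now {v, w}.
Read '1': v→{w}, w→{y}; now {w, y}.
Read '1': w→{y}, y→∅; now {y}.
Read '1': y→∅; now ∅.
The set is empty and remains empty for the remaining 1 symbol.
No reachable set along the way intersects F.

none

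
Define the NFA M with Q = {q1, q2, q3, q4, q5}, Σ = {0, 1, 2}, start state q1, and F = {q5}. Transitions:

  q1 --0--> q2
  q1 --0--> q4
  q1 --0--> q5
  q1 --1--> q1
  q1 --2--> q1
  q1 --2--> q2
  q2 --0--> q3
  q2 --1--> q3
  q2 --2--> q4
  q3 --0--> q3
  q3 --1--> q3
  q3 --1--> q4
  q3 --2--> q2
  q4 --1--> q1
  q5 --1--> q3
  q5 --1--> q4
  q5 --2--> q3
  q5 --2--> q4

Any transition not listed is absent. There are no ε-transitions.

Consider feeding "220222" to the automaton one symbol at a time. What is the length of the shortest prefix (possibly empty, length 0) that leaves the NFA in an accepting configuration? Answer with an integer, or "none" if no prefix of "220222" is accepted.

3

Start in {q1}.
Read '2': {q1} → {q1, q2}.
Read '2': {q1, q2} → {q1, q2, q4}.
Read '0': {q1, q2, q4} → {q2, q3, q4, q5}.
None of the earlier sets intersect F, but {q2, q3, q4, q5} does.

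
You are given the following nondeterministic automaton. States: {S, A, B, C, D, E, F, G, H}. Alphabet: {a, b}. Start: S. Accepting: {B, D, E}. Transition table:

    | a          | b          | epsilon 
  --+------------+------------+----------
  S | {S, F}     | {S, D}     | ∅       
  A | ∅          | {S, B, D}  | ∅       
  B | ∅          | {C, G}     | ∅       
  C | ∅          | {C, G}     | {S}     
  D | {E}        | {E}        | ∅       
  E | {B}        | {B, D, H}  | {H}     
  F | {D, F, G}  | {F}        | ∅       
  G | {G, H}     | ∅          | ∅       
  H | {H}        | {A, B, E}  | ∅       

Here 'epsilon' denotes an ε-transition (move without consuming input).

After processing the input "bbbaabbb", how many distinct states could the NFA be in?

9

Start in {S}.
Read 'b': S→{S, D}; now {S, D}.
Read 'b': S→{S, D}, D→{E}; union {S, D, E}; ε-closure = {S, D, E, H}.
Read 'b': S→{S, D}, D→{E}, E→{B, D, H}, H→{A, B, E}; now {S, A, B, D, E, H}.
Read 'a': S→{S, F}, A→∅, B→∅, D→{E}, E→{B}, H→{H}; now {S, B, E, F, H}.
Read 'a': S→{S, F}, B→∅, E→{B}, F→{D, F, G}, H→{H}; now {S, B, D, F, G, H}.
Read 'b': S→{S, D}, B→{C, G}, D→{E}, F→{F}, G→∅, H→{A, B, E}; union {S, A, B, C, D, E, F, G}; ε-closure = {S, A, B, C, D, E, F, G, H}.
Read 'b': S→{S, D}, A→{S, B, D}, B→{C, G}, C→{C, G}, D→{E}, E→{B, D, H}, F→{F}, G→∅, H→{A, B, E}; now {S, A, B, C, D, E, F, G, H}.
Read 'b': S→{S, D}, A→{S, B, D}, B→{C, G}, C→{C, G}, D→{E}, E→{B, D, H}, F→{F}, G→∅, H→{A, B, E}; now {S, A, B, C, D, E, F, G, H}.
That set has 9 states.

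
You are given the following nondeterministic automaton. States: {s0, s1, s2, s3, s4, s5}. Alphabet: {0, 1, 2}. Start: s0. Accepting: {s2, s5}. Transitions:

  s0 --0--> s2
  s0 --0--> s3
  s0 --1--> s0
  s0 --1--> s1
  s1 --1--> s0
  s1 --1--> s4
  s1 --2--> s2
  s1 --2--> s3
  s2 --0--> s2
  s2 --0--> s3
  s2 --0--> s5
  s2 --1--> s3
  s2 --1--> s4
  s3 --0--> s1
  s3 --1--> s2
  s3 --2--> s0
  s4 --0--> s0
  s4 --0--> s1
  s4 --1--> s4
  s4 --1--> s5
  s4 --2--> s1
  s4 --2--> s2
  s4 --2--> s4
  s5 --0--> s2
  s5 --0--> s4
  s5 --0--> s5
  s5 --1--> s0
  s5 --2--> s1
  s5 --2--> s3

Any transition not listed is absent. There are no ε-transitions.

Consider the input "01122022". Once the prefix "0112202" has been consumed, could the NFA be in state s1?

Yes

Start in {s0}.
Read '0': s0→{s2, s3}; now {s2, s3}.
Read '1': s2→{s3, s4}, s3→{s2}; now {s2, s3, s4}.
Read '1': s2→{s3, s4}, s3→{s2}, s4→{s4, s5}; now {s2, s3, s4, s5}.
Read '2': s2→∅, s3→{s0}, s4→{s1, s2, s4}, s5→{s1, s3}; now {s0, s1, s2, s3, s4}.
Read '2': s0→∅, s1→{s2, s3}, s2→∅, s3→{s0}, s4→{s1, s2, s4}; now {s0, s1, s2, s3, s4}.
Read '0': s0→{s2, s3}, s1→∅, s2→{s2, s3, s5}, s3→{s1}, s4→{s0, s1}; now {s0, s1, s2, s3, s5}.
Read '2': s0→∅, s1→{s2, s3}, s2→∅, s3→{s0}, s5→{s1, s3}; now {s0, s1, s2, s3}.
State s1 is in {s0, s1, s2, s3}.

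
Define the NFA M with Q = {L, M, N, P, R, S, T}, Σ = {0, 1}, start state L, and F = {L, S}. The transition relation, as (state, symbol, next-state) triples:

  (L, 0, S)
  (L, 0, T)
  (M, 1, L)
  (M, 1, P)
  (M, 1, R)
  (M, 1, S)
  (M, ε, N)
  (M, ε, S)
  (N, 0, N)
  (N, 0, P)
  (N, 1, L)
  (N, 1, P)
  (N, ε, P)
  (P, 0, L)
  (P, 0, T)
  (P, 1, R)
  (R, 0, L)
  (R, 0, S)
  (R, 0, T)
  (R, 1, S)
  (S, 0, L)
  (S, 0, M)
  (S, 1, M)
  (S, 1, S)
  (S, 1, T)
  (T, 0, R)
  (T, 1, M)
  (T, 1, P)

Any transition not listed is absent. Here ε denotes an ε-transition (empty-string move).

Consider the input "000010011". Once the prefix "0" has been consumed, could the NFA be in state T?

Yes

Start in {L}.
Read '0': L→{S, T}; now {S, T}.
State T is in {S, T}.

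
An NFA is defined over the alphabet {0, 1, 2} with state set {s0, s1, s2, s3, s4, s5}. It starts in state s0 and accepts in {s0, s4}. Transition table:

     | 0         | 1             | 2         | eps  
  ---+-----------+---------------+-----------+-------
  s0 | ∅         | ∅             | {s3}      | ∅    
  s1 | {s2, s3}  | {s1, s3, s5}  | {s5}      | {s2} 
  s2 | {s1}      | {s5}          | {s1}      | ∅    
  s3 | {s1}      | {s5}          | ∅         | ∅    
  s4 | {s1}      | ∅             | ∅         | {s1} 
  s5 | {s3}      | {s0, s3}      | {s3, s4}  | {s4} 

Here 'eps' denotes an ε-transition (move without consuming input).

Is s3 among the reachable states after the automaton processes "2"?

Yes

Start in {s0}.
Read '2': s0→{s3}; now {s3}.
State s3 is in {s3}.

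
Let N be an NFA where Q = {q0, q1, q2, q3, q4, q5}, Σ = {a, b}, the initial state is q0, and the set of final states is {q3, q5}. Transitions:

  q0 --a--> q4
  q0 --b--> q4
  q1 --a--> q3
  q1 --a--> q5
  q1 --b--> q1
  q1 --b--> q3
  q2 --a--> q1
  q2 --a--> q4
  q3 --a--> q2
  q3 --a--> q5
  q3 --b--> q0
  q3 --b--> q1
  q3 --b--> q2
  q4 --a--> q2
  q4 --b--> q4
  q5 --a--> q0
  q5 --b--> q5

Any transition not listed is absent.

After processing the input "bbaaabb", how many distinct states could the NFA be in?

Start in {q0}.
Read 'b': {q0} → {q4}.
Read 'b': {q4} → {q4}.
Read 'a': {q4} → {q2}.
Read 'a': {q2} → {q1, q4}.
Read 'a': {q1, q4} → {q2, q3, q5}.
Read 'b': {q2, q3, q5} → {q0, q1, q2, q5}.
Read 'b': {q0, q1, q2, q5} → {q1, q3, q4, q5}.
That set has 4 states.

4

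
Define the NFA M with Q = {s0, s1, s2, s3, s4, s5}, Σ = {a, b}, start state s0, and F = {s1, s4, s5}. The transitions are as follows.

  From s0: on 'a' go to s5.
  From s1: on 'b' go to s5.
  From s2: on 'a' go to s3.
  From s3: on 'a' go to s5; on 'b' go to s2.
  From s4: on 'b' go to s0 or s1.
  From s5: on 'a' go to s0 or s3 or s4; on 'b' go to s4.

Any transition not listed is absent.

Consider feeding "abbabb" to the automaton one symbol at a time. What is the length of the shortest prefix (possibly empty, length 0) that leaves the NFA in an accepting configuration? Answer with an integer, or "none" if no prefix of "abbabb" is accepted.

1

Start in {s0}.
Read 'a': s0→{s5}; now {s5}.
None of the earlier sets intersect F, but {s5} does.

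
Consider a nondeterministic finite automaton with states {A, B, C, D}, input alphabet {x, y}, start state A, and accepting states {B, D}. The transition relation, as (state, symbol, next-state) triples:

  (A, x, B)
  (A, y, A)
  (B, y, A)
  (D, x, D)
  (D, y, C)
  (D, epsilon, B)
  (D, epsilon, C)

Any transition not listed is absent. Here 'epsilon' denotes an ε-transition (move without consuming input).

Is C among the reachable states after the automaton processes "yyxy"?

Start in {A}.
Read 'y': A→{A}; now {A}.
Read 'y': A→{A}; now {A}.
Read 'x': A→{B}; now {B}.
Read 'y': B→{A}; now {A}.
State C is not in {A}.

No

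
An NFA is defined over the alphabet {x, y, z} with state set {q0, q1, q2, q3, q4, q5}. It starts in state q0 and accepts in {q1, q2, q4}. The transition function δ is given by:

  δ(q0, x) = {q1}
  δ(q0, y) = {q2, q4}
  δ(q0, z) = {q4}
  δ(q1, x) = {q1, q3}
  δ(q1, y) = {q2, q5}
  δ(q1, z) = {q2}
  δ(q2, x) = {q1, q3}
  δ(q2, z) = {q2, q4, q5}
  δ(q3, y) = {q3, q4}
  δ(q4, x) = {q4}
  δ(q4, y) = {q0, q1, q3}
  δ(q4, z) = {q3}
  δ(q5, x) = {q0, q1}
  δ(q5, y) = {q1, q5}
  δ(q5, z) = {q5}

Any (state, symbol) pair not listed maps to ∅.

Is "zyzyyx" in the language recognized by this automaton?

Start in {q0}.
Read 'z': {q0} → {q4}.
Read 'y': {q4} → {q0, q1, q3}.
Read 'z': {q0, q1, q3} → {q2, q4}.
Read 'y': {q2, q4} → {q0, q1, q3}.
Read 'y': {q0, q1, q3} → {q2, q3, q4, q5}.
Read 'x': {q2, q3, q4, q5} → {q0, q1, q3, q4}.
The final set {q0, q1, q3, q4} contains the accepting states q1, q4.

Yes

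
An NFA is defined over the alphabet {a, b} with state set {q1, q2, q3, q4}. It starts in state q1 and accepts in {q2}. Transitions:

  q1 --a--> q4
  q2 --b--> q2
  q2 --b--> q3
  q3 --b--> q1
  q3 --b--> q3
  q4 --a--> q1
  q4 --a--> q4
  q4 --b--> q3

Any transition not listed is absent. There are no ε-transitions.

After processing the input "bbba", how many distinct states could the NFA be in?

0

Start in {q1}.
Read 'b': {q1} → ∅.
The set is empty and remains empty for the remaining 3 symbols.
That set has 0 states.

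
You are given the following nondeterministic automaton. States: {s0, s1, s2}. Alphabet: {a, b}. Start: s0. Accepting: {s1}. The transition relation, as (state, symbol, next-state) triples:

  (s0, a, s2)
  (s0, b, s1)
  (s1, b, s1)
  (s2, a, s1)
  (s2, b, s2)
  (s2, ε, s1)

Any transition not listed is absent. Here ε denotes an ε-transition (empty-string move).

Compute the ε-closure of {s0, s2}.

Begin with {s0, s2}.
ε-move s2 → s1; add s1.

{s0, s1, s2}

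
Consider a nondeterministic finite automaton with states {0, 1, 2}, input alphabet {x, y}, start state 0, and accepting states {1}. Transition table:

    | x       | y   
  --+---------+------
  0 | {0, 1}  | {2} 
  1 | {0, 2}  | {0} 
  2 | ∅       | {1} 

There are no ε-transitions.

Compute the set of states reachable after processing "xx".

Start in {0}.
Read 'x': 0→{0, 1}; now {0, 1}.
Read 'x': 0→{0, 1}, 1→{0, 2}; now {0, 1, 2}.

{0, 1, 2}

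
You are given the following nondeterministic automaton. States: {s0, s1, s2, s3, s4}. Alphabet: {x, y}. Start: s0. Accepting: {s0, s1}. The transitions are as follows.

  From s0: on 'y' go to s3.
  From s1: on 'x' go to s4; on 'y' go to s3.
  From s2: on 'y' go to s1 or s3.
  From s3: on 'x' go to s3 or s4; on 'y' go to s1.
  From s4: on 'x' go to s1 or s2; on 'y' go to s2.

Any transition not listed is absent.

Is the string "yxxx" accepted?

Start in {s0}.
Read 'y': {s0} → {s3}.
Read 'x': {s3} → {s3, s4}.
Read 'x': {s3, s4} → {s1, s2, s3, s4}.
Read 'x': {s1, s2, s3, s4} → {s1, s2, s3, s4}.
The final set {s1, s2, s3, s4} contains the accepting state s1.

Yes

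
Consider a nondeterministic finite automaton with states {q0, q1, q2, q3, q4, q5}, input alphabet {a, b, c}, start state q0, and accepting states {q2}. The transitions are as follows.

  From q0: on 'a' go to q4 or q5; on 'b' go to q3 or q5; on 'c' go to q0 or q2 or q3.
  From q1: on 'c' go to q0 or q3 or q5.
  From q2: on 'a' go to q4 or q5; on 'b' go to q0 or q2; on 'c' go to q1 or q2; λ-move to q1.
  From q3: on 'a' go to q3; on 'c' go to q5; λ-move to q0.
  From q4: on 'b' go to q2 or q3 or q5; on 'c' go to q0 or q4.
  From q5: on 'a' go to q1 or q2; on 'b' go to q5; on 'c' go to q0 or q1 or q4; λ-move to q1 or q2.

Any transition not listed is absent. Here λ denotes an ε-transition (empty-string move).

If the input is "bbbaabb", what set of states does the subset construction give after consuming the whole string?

Start in {q0}.
Read 'b': {q0} → {q0, q1, q2, q3, q5}.
Read 'b': {q0, q1, q2, q3, q5} → {q0, q1, q2, q3, q5}.
Read 'b': {q0, q1, q2, q3, q5} → {q0, q1, q2, q3, q5}.
Read 'a': {q0, q1, q2, q3, q5} → {q0, q1, q2, q3, q4, q5}.
Read 'a': {q0, q1, q2, q3, q4, q5} → {q0, q1, q2, q3, q4, q5}.
Read 'b': {q0, q1, q2, q3, q4, q5} → {q0, q1, q2, q3, q5}.
Read 'b': {q0, q1, q2, q3, q5} → {q0, q1, q2, q3, q5}.

{q0, q1, q2, q3, q5}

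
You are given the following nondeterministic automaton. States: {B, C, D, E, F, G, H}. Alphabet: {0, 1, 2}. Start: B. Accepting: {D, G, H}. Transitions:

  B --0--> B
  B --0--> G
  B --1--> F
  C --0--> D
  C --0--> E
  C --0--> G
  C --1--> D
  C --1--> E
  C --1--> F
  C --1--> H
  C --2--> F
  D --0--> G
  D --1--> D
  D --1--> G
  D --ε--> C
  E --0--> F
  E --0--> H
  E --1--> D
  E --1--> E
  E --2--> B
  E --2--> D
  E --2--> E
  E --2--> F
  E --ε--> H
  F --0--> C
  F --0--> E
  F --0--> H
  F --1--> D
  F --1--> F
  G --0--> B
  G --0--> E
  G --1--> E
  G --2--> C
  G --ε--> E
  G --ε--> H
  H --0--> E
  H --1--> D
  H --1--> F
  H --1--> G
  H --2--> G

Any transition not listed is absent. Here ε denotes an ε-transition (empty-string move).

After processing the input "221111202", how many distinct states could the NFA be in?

0

Start in {B}.
Read '2': {B} → ∅.
The set is empty and remains empty for the remaining 8 symbols.
That set has 0 states.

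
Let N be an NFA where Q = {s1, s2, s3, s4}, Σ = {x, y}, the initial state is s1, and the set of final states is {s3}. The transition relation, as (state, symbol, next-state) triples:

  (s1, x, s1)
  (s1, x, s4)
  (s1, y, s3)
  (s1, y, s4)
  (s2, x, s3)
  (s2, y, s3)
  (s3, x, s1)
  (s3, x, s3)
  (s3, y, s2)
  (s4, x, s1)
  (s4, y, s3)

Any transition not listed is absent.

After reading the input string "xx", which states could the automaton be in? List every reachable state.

{s1, s4}

Start in {s1}.
Read 'x': {s1} → {s1, s4}.
Read 'x': {s1, s4} → {s1, s4}.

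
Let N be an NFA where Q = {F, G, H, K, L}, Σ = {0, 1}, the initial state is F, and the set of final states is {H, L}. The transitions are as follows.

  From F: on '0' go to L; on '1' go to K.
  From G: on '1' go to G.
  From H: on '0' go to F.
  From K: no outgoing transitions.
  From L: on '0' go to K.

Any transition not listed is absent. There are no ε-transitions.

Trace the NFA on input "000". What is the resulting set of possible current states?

∅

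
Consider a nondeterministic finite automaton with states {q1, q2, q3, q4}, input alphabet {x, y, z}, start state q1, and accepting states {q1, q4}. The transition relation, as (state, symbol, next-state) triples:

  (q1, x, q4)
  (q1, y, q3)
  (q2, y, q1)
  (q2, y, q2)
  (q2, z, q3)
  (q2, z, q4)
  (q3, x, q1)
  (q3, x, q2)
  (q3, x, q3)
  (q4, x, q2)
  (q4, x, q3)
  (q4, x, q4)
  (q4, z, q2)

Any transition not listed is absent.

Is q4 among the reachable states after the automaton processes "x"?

Yes

Start in {q1}.
Read 'x': {q1} → {q4}.
State q4 is in {q4}.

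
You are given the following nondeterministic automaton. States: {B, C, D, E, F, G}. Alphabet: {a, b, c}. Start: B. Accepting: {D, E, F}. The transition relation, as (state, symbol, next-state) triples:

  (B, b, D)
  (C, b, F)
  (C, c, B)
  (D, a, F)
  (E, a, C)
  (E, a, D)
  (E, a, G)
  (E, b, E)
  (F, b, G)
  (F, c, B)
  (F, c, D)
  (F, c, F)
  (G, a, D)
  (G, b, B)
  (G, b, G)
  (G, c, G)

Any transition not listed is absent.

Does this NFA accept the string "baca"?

Yes

Start in {B}.
Read 'b': {B} → {D}.
Read 'a': {D} → {F}.
Read 'c': {F} → {B, D, F}.
Read 'a': {B, D, F} → {F}.
The final set {F} contains the accepting state F.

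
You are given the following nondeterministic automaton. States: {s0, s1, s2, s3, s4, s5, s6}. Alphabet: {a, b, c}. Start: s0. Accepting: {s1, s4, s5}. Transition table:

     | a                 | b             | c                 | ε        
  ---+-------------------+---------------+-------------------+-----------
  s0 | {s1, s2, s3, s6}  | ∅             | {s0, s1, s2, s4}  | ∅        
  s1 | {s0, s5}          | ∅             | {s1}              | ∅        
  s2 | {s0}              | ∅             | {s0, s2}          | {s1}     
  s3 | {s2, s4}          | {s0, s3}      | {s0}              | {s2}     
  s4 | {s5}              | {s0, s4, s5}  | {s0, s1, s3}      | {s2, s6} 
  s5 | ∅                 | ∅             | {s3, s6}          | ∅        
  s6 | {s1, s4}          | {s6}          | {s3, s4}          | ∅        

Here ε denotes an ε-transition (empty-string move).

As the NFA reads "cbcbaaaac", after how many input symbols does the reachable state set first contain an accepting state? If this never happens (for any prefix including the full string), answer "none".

Start in {s0}.
Read 'c': {s0} → {s0, s1, s2, s4, s6}.
None of the earlier sets intersect F, but {s0, s1, s2, s4, s6} does.

1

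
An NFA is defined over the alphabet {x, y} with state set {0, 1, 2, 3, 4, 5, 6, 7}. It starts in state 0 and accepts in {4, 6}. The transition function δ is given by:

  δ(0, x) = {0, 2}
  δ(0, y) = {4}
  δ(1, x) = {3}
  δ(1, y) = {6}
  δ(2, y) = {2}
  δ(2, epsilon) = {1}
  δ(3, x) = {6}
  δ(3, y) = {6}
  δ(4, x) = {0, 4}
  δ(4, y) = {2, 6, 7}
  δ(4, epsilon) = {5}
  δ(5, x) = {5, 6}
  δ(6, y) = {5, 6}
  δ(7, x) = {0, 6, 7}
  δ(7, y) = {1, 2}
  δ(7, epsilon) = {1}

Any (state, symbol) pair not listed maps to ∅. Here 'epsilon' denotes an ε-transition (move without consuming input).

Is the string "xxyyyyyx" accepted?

Start in {0}.
Read 'x': 0→{0, 2}; union {0, 2}; ε-closure = {0, 1, 2}.
Read 'x': 0→{0, 2}, 1→{3}, 2→∅; union {0, 2, 3}; ε-closure = {0, 1, 2, 3}.
Read 'y': 0→{4}, 1→{6}, 2→{2}, 3→{6}; union {2, 4, 6}; ε-closure = {1, 2, 4, 5, 6}.
Read 'y': 1→{6}, 2→{2}, 4→{2, 6, 7}, 5→∅, 6→{5, 6}; union {2, 5, 6, 7}; ε-closure = {1, 2, 5, 6, 7}.
Read 'y': 1→{6}, 2→{2}, 5→∅, 6→{5, 6}, 7→{1, 2}; now {1, 2, 5, 6}.
Read 'y': 1→{6}, 2→{2}, 5→∅, 6→{5, 6}; union {2, 5, 6}; ε-closure = {1, 2, 5, 6}.
Read 'y': 1→{6}, 2→{2}, 5→∅, 6→{5, 6}; union {2, 5, 6}; ε-closure = {1, 2, 5, 6}.
Read 'x': 1→{3}, 2→∅, 5→{5, 6}, 6→∅; now {3, 5, 6}.
The final set {3, 5, 6} contains the accepting state 6.

Yes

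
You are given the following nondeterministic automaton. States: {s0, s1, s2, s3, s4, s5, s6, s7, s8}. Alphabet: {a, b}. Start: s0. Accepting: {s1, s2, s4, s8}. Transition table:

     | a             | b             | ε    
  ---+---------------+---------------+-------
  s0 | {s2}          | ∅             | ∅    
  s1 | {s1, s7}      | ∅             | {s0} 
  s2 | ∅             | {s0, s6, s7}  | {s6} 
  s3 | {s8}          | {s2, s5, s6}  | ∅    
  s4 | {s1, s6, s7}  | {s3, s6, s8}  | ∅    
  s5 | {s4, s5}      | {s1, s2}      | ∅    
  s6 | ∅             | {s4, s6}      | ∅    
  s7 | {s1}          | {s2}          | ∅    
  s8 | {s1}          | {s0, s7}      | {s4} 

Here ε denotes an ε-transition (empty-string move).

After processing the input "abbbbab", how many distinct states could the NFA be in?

8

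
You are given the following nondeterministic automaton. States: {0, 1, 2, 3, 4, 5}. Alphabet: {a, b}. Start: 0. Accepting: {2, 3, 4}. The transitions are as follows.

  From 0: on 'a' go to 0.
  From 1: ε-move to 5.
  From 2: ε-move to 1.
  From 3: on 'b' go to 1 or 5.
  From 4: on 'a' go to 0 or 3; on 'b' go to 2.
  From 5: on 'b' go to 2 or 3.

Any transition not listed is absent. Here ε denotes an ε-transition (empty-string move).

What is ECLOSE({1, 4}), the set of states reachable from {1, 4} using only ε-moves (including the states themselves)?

{1, 4, 5}

Begin with {1, 4}.
ε-move 1 → 5; add 5.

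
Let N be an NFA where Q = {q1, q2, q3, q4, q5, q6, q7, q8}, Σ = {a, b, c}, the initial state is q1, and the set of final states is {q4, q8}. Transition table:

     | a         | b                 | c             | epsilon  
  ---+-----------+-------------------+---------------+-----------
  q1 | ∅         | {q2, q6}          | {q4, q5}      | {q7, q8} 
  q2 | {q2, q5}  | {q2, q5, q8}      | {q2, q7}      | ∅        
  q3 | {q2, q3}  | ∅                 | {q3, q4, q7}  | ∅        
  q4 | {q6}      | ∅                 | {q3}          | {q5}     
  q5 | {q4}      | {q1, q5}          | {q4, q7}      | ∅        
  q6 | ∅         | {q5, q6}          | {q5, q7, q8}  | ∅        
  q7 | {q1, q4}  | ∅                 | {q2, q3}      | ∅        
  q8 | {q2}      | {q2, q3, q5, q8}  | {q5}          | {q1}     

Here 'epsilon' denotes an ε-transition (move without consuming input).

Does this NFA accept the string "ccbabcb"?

Start: ε-closure({q1}) = {q1, q7, q8}.
Read 'c': q1→{q4, q5}, q7→{q2, q3}, q8→{q5}; now {q2, q3, q4, q5}.
Read 'c': q2→{q2, q7}, q3→{q3, q4, q7}, q4→{q3}, q5→{q4, q7}; union {q2, q3, q4, q7}; ε-closure = {q2, q3, q4, q5, q7}.
Read 'b': q2→{q2, q5, q8}, q3→∅, q4→∅, q5→{q1, q5}, q7→∅; union {q1, q2, q5, q8}; ε-closure = {q1, q2, q5, q7, q8}.
Read 'a': q1→∅, q2→{q2, q5}, q5→{q4}, q7→{q1, q4}, q8→{q2}; union {q1, q2, q4, q5}; ε-closure = {q1, q2, q4, q5, q7, q8}.
Read 'b': q1→{q2, q6}, q2→{q2, q5, q8}, q4→∅, q5→{q1, q5}, q7→∅, q8→{q2, q3, q5, q8}; union {q1, q2, q3, q5, q6, q8}; ε-closure = {q1, q2, q3, q5, q6, q7, q8}.
Read 'c': q1→{q4, q5}, q2→{q2, q7}, q3→{q3, q4, q7}, q5→{q4, q7}, q6→{q5, q7, q8}, q7→{q2, q3}, q8→{q5}; union {q2, q3, q4, q5, q7, q8}; ε-closure = {q1, q2, q3, q4, q5, q7, q8}.
Read 'b': q1→{q2, q6}, q2→{q2, q5, q8}, q3→∅, q4→∅, q5→{q1, q5}, q7→∅, q8→{q2, q3, q5, q8}; union {q1, q2, q3, q5, q6, q8}; ε-closure = {q1, q2, q3, q5, q6, q7, q8}.
The final set {q1, q2, q3, q5, q6, q7, q8} contains the accepting state q8.

Yes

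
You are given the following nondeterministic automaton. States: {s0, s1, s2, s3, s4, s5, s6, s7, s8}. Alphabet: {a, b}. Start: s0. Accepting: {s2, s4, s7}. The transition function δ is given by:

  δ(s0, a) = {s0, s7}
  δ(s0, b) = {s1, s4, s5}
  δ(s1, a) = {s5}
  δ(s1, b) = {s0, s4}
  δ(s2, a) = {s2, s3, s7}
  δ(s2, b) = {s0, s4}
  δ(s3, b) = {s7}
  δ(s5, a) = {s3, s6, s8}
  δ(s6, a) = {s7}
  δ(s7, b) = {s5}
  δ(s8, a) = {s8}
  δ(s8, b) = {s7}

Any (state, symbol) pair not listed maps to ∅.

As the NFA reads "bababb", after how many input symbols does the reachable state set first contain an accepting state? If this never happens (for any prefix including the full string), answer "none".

1

Start in {s0}.
Read 'b': s0→{s1, s4, s5}; now {s1, s4, s5}.
None of the earlier sets intersect F, but {s1, s4, s5} does.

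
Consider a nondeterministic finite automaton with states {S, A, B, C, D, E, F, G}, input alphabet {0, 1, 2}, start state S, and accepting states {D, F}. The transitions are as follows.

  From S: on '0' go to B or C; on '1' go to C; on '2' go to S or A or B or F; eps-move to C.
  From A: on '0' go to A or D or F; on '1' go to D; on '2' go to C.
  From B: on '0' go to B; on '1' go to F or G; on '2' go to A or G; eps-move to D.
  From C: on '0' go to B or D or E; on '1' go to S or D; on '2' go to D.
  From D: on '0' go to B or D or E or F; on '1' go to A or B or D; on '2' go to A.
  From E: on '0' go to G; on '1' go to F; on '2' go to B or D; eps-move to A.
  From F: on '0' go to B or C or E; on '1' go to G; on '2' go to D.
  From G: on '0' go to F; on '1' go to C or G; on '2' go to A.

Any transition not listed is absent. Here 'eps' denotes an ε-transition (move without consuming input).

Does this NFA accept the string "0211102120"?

Yes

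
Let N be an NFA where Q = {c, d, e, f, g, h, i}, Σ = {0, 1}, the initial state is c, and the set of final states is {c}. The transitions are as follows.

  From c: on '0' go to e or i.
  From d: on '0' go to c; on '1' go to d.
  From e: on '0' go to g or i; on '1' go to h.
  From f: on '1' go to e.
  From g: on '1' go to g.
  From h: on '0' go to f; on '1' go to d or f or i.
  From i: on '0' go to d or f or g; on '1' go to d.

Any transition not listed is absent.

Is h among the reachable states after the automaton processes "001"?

Start in {c}.
Read '0': c→{e, i}; now {e, i}.
Read '0': e→{g, i}, i→{d, f, g}; now {d, f, g, i}.
Read '1': d→{d}, f→{e}, g→{g}, i→{d}; now {d, e, g}.
State h is not in {d, e, g}.

No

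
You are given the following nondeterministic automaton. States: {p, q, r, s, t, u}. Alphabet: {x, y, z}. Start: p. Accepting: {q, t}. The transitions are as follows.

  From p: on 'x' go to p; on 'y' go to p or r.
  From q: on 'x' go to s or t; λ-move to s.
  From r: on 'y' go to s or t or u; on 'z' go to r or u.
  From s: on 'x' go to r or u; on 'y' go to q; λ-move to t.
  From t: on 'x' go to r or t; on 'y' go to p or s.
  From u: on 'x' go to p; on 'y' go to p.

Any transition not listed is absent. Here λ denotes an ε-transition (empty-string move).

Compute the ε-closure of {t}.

{t}

Begin with {t}.
No ε-moves leave this set, so the closure equals the set itself.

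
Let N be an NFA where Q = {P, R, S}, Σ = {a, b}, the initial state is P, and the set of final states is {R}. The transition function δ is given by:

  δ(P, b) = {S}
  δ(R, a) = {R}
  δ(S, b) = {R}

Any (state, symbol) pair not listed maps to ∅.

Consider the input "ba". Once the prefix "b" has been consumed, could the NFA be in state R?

No

Start in {P}.
Read 'b': P→{S}; now {S}.
State R is not in {S}.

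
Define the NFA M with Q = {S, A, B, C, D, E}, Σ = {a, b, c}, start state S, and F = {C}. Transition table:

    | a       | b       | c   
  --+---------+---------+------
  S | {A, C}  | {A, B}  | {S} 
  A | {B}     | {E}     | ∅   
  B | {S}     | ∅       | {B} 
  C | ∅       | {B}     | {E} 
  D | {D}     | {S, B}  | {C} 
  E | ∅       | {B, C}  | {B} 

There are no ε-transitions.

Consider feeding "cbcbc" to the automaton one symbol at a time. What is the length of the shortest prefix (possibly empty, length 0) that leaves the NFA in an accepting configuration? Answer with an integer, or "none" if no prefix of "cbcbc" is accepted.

Start in {S}.
Read 'c': {S} → {S}.
Read 'b': {S} → {A, B}.
Read 'c': {A, B} → {B}.
Read 'b': {B} → ∅.
The set is empty and remains empty for the remaining 1 symbol.
No reachable set along the way intersects F.

none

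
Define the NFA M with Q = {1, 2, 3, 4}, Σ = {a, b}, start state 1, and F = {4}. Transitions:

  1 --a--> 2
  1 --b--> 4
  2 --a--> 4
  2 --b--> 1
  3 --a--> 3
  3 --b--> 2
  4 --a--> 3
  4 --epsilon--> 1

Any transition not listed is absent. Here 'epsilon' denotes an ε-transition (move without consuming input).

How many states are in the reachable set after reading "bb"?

Start in {1}.
Read 'b': {1} → {1, 4}.
Read 'b': {1, 4} → {1, 4}.
That set has 2 states.

2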